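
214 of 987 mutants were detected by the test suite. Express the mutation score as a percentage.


Mutation score = killed / total * 100
Mutation score = 214 / 987 * 100
Mutation score = 21.68%

21.68%


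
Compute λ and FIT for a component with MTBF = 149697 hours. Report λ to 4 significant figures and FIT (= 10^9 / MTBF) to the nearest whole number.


Formula: λ = 1 / MTBF; FIT = λ × 1e9 = 1e9 / MTBF
λ = 1 / 149697 ≈ 6.680e-06 failures/hour
FIT = 1e9 / 149697 ≈ 6680 failures per 1e9 hours (nearest whole number)

λ = 6.680e-06 /h, FIT = 6680


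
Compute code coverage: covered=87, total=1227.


Coverage = covered / total * 100
Coverage = 87 / 1227 * 100
Coverage = 7.09%

7.09%


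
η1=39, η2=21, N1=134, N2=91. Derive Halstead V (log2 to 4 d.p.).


Formula: V = N * log2(η), where N = N1 + N2 and η = η1 + η2
η = 39 + 21 = 60
N = 134 + 91 = 225
log2(60) ≈ 5.9069
V = 225 * 5.9069 = 1329.05

1329.05


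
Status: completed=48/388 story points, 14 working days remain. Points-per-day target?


Formula: Required rate = Remaining points / Days left
Remaining = 388 - 48 = 340 points
Required rate = 340 / 14 = 24.29 points/day

24.29 points/day


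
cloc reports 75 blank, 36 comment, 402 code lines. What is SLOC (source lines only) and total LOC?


Total LOC = blank + comment + code
Total LOC = 75 + 36 + 402 = 513
SLOC (source only) = code = 402

Total LOC: 513, SLOC: 402


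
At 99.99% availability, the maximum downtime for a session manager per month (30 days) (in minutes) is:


Formula: allowed downtime = period * (100 - SLA) / 100
Period (month (30 days)) = 43200 minutes
Unavailability fraction = (100 - 99.99) / 100
Allowed downtime = 43200 * (100 - 99.99) / 100
Allowed downtime = 4.32 minutes

4.32 minutes


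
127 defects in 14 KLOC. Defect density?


Defect density = defects / KLOC
Defect density = 127 / 14
Defect density = 9.071 defects/KLOC

9.071 defects/KLOC


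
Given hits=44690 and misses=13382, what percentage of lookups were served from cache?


Formula: hit rate = hits / (hits + misses) * 100
hit rate = 44690 / (44690 + 13382) * 100
hit rate = 44690 / 58072 * 100
hit rate = 76.96%

76.96%


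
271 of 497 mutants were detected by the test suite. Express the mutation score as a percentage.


Mutation score = killed / total * 100
Mutation score = 271 / 497 * 100
Mutation score = 54.53%

54.53%


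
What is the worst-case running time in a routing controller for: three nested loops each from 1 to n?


Reasoning: three levels of nesting over n
Complexity: O(n^3)

O(n^3)


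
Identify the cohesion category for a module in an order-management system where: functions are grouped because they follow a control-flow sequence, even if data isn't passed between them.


Reasoning: Grouped by order of execution within a routine, not by data flow
Type: Procedural cohesion

Procedural cohesion


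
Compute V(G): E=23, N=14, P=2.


Formula: V(G) = E - N + 2P
V(G) = 23 - 14 + 2*2
V(G) = 9 + 4
V(G) = 13

13


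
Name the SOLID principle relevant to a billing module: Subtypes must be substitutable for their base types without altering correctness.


This describes the Liskov Substitution Principle (LSP)

Liskov Substitution Principle (LSP)


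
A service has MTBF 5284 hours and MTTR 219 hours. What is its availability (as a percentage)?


Availability = MTBF / (MTBF + MTTR)
Availability = 5284 / (5284 + 219)
Availability = 5284 / 5503
Availability = 96.0204%

96.0204%


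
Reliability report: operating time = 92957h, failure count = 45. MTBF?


Formula: MTBF = Total operating time / Number of failures
MTBF = 92957 / 45
MTBF = 2065.71 hours

2065.71 hours


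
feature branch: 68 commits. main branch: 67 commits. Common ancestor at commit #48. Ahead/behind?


Common ancestor: commit #48
feature commits after divergence: 68 - 48 = 20
main commits after divergence: 67 - 48 = 19
feature is 20 commits ahead of main
main is 19 commits ahead of feature

feature ahead: 20, main ahead: 19


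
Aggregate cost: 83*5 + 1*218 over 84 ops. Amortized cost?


Formula: Amortized cost = Total cost / Operations
Total cost = (83 * 5) + (1 * 218)
Total cost = 415 + 218 = 633
Amortized = 633 / 84 = 7.5357

7.5357


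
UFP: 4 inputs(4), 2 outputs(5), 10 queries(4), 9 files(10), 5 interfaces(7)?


UFP = EI*4 + EO*5 + EQ*4 + ILF*10 + EIF*7
UFP = 4*4 + 2*5 + 10*4 + 9*10 + 5*7
UFP = 16 + 10 + 40 + 90 + 35
UFP = 191

191


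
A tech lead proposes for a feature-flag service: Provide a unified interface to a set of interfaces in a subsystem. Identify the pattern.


This matches the Facade pattern

Facade


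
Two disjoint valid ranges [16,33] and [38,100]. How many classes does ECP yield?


Valid ranges: [16,33] and [38,100]
Class 1: x < 16 — invalid
Class 2: 16 ≤ x ≤ 33 — valid
Class 3: 33 < x < 38 — invalid (gap between ranges)
Class 4: 38 ≤ x ≤ 100 — valid
Class 5: x > 100 — invalid
Total equivalence classes: 5

5 equivalence classes


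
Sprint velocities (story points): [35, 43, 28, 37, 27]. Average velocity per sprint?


Formula: Avg velocity = Total points / Number of sprints
Points: [35, 43, 28, 37, 27]
Sum = 35 + 43 + 28 + 37 + 27 = 170
Avg velocity = 170 / 5 = 34.0 points/sprint

34.0 points/sprint


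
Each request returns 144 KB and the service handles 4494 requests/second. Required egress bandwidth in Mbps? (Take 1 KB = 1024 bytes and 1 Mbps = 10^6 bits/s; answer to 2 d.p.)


Formula: Mbps = payload_bytes * RPS * 8 / 1e6
Payload per request = 144 KB = 144 * 1024 = 147456 bytes
Total bytes/sec = 147456 * 4494 = 662667264
Total bits/sec = 662667264 * 8 = 5301338112
Mbps = 5301338112 / 1e6 = 5301.34

5301.34 Mbps


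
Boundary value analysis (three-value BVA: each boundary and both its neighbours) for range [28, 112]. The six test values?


Range: [28, 112]
Boundaries: just below min, min, min+1, max-1, max, just above max
Values: [27, 28, 29, 111, 112, 113]

[27, 28, 29, 111, 112, 113]


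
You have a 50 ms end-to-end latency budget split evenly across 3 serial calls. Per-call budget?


Formula: per_stage = total_budget / stages
per_stage = 50 / 3
per_stage = 16.67 ms

16.67 ms


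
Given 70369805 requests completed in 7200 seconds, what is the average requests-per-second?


Formula: throughput = requests / seconds
throughput = 70369805 / 7200
throughput = 9773.58 requests/second

9773.58 requests/second


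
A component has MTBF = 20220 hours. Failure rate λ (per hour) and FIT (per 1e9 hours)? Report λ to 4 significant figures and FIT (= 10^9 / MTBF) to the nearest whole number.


Formula: λ = 1 / MTBF; FIT = λ × 1e9 = 1e9 / MTBF
λ = 1 / 20220 ≈ 4.946e-05 failures/hour
FIT = 1e9 / 20220 ≈ 49456 failures per 1e9 hours (nearest whole number)

λ = 4.946e-05 /h, FIT = 49456


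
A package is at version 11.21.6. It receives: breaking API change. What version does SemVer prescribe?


Current: 11.21.6
Change category: 'breaking API change' → major bump
SemVer rule: major bump → increment MAJOR, reset MINOR and PATCH to 0
New: 12.0.0

12.0.0


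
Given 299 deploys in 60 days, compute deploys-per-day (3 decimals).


Formula: deployments per day = releases / days
= 299 / 60
= 4.983 deploys/day
(equivalently, 34.88 deploys/week)

4.983 deploys/day


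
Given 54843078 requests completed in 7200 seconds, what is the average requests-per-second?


Formula: throughput = requests / seconds
throughput = 54843078 / 7200
throughput = 7617.09 requests/second

7617.09 requests/second


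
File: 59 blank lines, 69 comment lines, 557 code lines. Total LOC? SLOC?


Total LOC = blank + comment + code
Total LOC = 59 + 69 + 557 = 685
SLOC (source only) = code = 557

Total LOC: 685, SLOC: 557


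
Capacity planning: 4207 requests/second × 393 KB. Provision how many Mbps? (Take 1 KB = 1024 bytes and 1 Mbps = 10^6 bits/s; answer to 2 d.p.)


Formula: Mbps = payload_bytes * RPS * 8 / 1e6
Payload per request = 393 KB = 393 * 1024 = 402432 bytes
Total bytes/sec = 402432 * 4207 = 1693031424
Total bits/sec = 1693031424 * 8 = 13544251392
Mbps = 13544251392 / 1e6 = 13544.25

13544.25 Mbps


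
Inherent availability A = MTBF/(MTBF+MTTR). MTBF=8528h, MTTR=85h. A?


Availability = MTBF / (MTBF + MTTR)
Availability = 8528 / (8528 + 85)
Availability = 8528 / 8613
Availability = 99.0131%

99.0131%


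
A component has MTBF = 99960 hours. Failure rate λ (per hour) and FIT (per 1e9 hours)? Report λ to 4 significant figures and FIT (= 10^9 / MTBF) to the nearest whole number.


Formula: λ = 1 / MTBF; FIT = λ × 1e9 = 1e9 / MTBF
λ = 1 / 99960 ≈ 1.000e-05 failures/hour
FIT = 1e9 / 99960 ≈ 10004 failures per 1e9 hours (nearest whole number)

λ = 1.000e-05 /h, FIT = 10004


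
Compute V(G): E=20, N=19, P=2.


Formula: V(G) = E - N + 2P
V(G) = 20 - 19 + 2*2
V(G) = 1 + 4
V(G) = 5

5


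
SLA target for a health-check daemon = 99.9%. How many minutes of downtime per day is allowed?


Formula: allowed downtime = period * (100 - SLA) / 100
Period (day) = 1440 minutes
Unavailability fraction = (100 - 99.9) / 100
Allowed downtime = 1440 * (100 - 99.9) / 100
Allowed downtime = 1.44 minutes

1.44 minutes


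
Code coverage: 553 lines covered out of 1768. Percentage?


Coverage = covered / total * 100
Coverage = 553 / 1768 * 100
Coverage = 31.28%

31.28%


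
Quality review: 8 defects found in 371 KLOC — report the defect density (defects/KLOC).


Defect density = defects / KLOC
Defect density = 8 / 371
Defect density = 0.022 defects/KLOC

0.022 defects/KLOC


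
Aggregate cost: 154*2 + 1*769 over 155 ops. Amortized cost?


Formula: Amortized cost = Total cost / Operations
Total cost = (154 * 2) + (1 * 769)
Total cost = 308 + 769 = 1077
Amortized = 1077 / 155 = 6.9484

6.9484


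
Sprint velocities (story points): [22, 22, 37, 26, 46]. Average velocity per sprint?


Formula: Avg velocity = Total points / Number of sprints
Points: [22, 22, 37, 26, 46]
Sum = 22 + 22 + 37 + 26 + 46 = 153
Avg velocity = 153 / 5 = 30.6 points/sprint

30.6 points/sprint


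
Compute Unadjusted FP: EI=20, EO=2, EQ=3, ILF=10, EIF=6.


UFP = EI*4 + EO*5 + EQ*4 + ILF*10 + EIF*7
UFP = 20*4 + 2*5 + 3*4 + 10*10 + 6*7
UFP = 80 + 10 + 12 + 100 + 42
UFP = 244

244


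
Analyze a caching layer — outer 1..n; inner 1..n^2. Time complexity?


Reasoning: n times n^2
Complexity: O(n^3)

O(n^3)


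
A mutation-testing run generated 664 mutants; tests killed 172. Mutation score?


Mutation score = killed / total * 100
Mutation score = 172 / 664 * 100
Mutation score = 25.9%

25.9%


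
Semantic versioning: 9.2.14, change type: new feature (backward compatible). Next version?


Current: 9.2.14
Change category: 'new feature (backward compatible)' → minor bump
SemVer rule: minor bump → increment MINOR, reset PATCH to 0 (MAJOR unchanged)
New: 9.3.0

9.3.0


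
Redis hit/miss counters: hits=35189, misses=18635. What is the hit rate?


Formula: hit rate = hits / (hits + misses) * 100
hit rate = 35189 / (35189 + 18635) * 100
hit rate = 35189 / 53824 * 100
hit rate = 65.38%

65.38%


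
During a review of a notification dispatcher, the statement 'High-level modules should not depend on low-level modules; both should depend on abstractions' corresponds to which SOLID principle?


This describes the Dependency Inversion Principle (DIP)

Dependency Inversion Principle (DIP)


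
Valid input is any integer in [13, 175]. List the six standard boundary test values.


Range: [13, 175]
Boundaries: just below min, min, min+1, max-1, max, just above max
Values: [12, 13, 14, 174, 175, 176]

[12, 13, 14, 174, 175, 176]


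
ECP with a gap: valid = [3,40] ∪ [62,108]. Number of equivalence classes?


Valid ranges: [3,40] and [62,108]
Class 1: x < 3 — invalid
Class 2: 3 ≤ x ≤ 40 — valid
Class 3: 40 < x < 62 — invalid (gap between ranges)
Class 4: 62 ≤ x ≤ 108 — valid
Class 5: x > 108 — invalid
Total equivalence classes: 5

5 equivalence classes


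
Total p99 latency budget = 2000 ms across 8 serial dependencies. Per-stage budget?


Formula: per_stage = total_budget / stages
per_stage = 2000 / 8
per_stage = 250.0 ms

250.0 ms


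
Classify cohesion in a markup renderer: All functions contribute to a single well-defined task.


Reasoning: Best: single purpose
Type: Functional cohesion

Functional cohesion


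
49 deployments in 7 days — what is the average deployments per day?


Formula: deployments per day = releases / days
= 49 / 7
= 7.0 deploys/day
(equivalently, 49.0 deploys/week)

7.0 deploys/day


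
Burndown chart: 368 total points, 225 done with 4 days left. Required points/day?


Formula: Required rate = Remaining points / Days left
Remaining = 368 - 225 = 143 points
Required rate = 143 / 4 = 35.75 points/day

35.75 points/day


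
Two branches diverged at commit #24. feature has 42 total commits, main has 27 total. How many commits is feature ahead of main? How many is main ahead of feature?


Common ancestor: commit #24
feature commits after divergence: 42 - 24 = 18
main commits after divergence: 27 - 24 = 3
feature is 18 commits ahead of main
main is 3 commits ahead of feature

feature ahead: 18, main ahead: 3


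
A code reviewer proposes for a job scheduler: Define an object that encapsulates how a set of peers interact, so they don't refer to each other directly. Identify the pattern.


This matches the Mediator pattern

Mediator


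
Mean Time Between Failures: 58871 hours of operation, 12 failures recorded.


Formula: MTBF = Total operating time / Number of failures
MTBF = 58871 / 12
MTBF = 4905.92 hours

4905.92 hours


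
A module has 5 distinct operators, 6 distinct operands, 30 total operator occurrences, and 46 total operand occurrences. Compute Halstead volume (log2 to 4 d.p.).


Formula: V = N * log2(η), where N = N1 + N2 and η = η1 + η2
η = 5 + 6 = 11
N = 30 + 46 = 76
log2(11) ≈ 3.4594
V = 76 * 3.4594 = 262.91

262.91


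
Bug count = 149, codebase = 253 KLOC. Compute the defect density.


Defect density = defects / KLOC
Defect density = 149 / 253
Defect density = 0.589 defects/KLOC

0.589 defects/KLOC


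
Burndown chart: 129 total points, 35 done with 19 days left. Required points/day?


Formula: Required rate = Remaining points / Days left
Remaining = 129 - 35 = 94 points
Required rate = 94 / 19 = 4.95 points/day

4.95 points/day


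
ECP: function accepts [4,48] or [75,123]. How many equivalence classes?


Valid ranges: [4,48] and [75,123]
Class 1: x < 4 — invalid
Class 2: 4 ≤ x ≤ 48 — valid
Class 3: 48 < x < 75 — invalid (gap between ranges)
Class 4: 75 ≤ x ≤ 123 — valid
Class 5: x > 123 — invalid
Total equivalence classes: 5

5 equivalence classes


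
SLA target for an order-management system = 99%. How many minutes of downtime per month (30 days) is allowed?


Formula: allowed downtime = period * (100 - SLA) / 100
Period (month (30 days)) = 43200 minutes
Unavailability fraction = (100 - 99.0) / 100
Allowed downtime = 43200 * (100 - 99.0) / 100
Allowed downtime = 432.0 minutes

432.0 minutes


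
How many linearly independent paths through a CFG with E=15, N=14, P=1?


Formula: V(G) = E - N + 2P
V(G) = 15 - 14 + 2*1
V(G) = 1 + 2
V(G) = 3

3


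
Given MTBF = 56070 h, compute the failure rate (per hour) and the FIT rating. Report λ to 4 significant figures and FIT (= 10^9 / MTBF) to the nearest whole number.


Formula: λ = 1 / MTBF; FIT = λ × 1e9 = 1e9 / MTBF
λ = 1 / 56070 ≈ 1.783e-05 failures/hour
FIT = 1e9 / 56070 ≈ 17835 failures per 1e9 hours (nearest whole number)

λ = 1.783e-05 /h, FIT = 17835


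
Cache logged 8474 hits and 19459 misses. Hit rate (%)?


Formula: hit rate = hits / (hits + misses) * 100
hit rate = 8474 / (8474 + 19459) * 100
hit rate = 8474 / 27933 * 100
hit rate = 30.34%

30.34%


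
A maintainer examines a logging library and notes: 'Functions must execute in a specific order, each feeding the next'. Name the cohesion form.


Reasoning: Output of one is input to next
Type: Sequential cohesion

Sequential cohesion


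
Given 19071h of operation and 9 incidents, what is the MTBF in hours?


Formula: MTBF = Total operating time / Number of failures
MTBF = 19071 / 9
MTBF = 2119.0 hours

2119.0 hours


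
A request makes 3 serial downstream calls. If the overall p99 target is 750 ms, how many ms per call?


Formula: per_stage = total_budget / stages
per_stage = 750 / 3
per_stage = 250.0 ms

250.0 ms


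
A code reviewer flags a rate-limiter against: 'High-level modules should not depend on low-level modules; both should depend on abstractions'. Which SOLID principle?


This describes the Dependency Inversion Principle (DIP)

Dependency Inversion Principle (DIP)


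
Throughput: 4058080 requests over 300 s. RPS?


Formula: throughput = requests / seconds
throughput = 4058080 / 300
throughput = 13526.93 requests/second

13526.93 requests/second


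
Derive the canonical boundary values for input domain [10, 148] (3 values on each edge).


Range: [10, 148]
Boundaries: just below min, min, min+1, max-1, max, just above max
Values: [9, 10, 11, 147, 148, 149]

[9, 10, 11, 147, 148, 149]


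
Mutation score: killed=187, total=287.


Mutation score = killed / total * 100
Mutation score = 187 / 287 * 100
Mutation score = 65.16%

65.16%


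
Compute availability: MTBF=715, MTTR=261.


Availability = MTBF / (MTBF + MTTR)
Availability = 715 / (715 + 261)
Availability = 715 / 976
Availability = 73.2582%

73.2582%


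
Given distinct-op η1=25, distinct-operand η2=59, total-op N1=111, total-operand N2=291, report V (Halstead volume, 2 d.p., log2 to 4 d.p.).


Formula: V = N * log2(η), where N = N1 + N2 and η = η1 + η2
η = 25 + 59 = 84
N = 111 + 291 = 402
log2(84) ≈ 6.3923
V = 402 * 6.3923 = 2569.70

2569.70


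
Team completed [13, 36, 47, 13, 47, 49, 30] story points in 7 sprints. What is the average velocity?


Formula: Avg velocity = Total points / Number of sprints
Points: [13, 36, 47, 13, 47, 49, 30]
Sum = 13 + 36 + 47 + 13 + 47 + 49 + 30 = 235
Avg velocity = 235 / 7 = 33.57 points/sprint

33.57 points/sprint


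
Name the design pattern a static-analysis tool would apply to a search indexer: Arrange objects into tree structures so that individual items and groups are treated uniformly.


This matches the Composite pattern

Composite


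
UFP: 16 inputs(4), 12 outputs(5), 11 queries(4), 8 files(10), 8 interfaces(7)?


UFP = EI*4 + EO*5 + EQ*4 + ILF*10 + EIF*7
UFP = 16*4 + 12*5 + 11*4 + 8*10 + 8*7
UFP = 64 + 60 + 44 + 80 + 56
UFP = 304

304


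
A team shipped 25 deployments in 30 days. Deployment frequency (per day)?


Formula: deployments per day = releases / days
= 25 / 30
= 0.833 deploys/day
(equivalently, 5.83 deploys/week)

0.833 deploys/day


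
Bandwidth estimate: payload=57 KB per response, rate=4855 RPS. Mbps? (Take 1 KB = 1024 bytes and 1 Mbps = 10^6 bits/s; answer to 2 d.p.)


Formula: Mbps = payload_bytes * RPS * 8 / 1e6
Payload per request = 57 KB = 57 * 1024 = 58368 bytes
Total bytes/sec = 58368 * 4855 = 283376640
Total bits/sec = 283376640 * 8 = 2267013120
Mbps = 2267013120 / 1e6 = 2267.01

2267.01 Mbps


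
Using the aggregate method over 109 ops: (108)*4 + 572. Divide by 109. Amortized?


Formula: Amortized cost = Total cost / Operations
Total cost = (108 * 4) + (1 * 572)
Total cost = 432 + 572 = 1004
Amortized = 1004 / 109 = 9.211

9.211


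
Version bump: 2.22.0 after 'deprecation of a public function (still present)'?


Current: 2.22.0
Change category: 'deprecation of a public function (still present)' → minor bump
SemVer rule: minor bump → increment MINOR, reset PATCH to 0 (MAJOR unchanged)
New: 2.23.0

2.23.0


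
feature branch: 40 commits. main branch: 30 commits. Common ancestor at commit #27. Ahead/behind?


Common ancestor: commit #27
feature commits after divergence: 40 - 27 = 13
main commits after divergence: 30 - 27 = 3
feature is 13 commits ahead of main
main is 3 commits ahead of feature

feature ahead: 13, main ahead: 3


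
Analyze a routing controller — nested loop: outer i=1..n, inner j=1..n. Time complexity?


Reasoning: n iterations times n iterations
Complexity: O(n^2)

O(n^2)


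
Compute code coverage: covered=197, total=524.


Coverage = covered / total * 100
Coverage = 197 / 524 * 100
Coverage = 37.6%

37.6%


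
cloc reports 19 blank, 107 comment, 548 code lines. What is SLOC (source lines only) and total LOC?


Total LOC = blank + comment + code
Total LOC = 19 + 107 + 548 = 674
SLOC (source only) = code = 548

Total LOC: 674, SLOC: 548


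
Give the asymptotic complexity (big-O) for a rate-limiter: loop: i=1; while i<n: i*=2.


Reasoning: i doubles each step so iterations are log2(n)
Complexity: O(log n)

O(log n)


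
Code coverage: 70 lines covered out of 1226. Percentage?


Coverage = covered / total * 100
Coverage = 70 / 1226 * 100
Coverage = 5.71%

5.71%


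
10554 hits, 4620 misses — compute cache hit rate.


Formula: hit rate = hits / (hits + misses) * 100
hit rate = 10554 / (10554 + 4620) * 100
hit rate = 10554 / 15174 * 100
hit rate = 69.55%

69.55%


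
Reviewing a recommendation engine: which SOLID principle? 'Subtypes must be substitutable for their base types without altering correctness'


This describes the Liskov Substitution Principle (LSP)

Liskov Substitution Principle (LSP)


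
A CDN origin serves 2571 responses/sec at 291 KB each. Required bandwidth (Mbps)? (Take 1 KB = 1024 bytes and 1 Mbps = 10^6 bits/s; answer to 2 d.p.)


Formula: Mbps = payload_bytes * RPS * 8 / 1e6
Payload per request = 291 KB = 291 * 1024 = 297984 bytes
Total bytes/sec = 297984 * 2571 = 766116864
Total bits/sec = 766116864 * 8 = 6128934912
Mbps = 6128934912 / 1e6 = 6128.93

6128.93 Mbps


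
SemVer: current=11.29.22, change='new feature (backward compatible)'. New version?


Current: 11.29.22
Change category: 'new feature (backward compatible)' → minor bump
SemVer rule: minor bump → increment MINOR, reset PATCH to 0 (MAJOR unchanged)
New: 11.30.0

11.30.0


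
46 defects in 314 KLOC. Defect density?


Defect density = defects / KLOC
Defect density = 46 / 314
Defect density = 0.146 defects/KLOC

0.146 defects/KLOC


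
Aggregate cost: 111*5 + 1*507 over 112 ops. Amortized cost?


Formula: Amortized cost = Total cost / Operations
Total cost = (111 * 5) + (1 * 507)
Total cost = 555 + 507 = 1062
Amortized = 1062 / 112 = 9.4821

9.4821


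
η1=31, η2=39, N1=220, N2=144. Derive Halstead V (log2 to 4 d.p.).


Formula: V = N * log2(η), where N = N1 + N2 and η = η1 + η2
η = 31 + 39 = 70
N = 220 + 144 = 364
log2(70) ≈ 6.1293
V = 364 * 6.1293 = 2231.07

2231.07


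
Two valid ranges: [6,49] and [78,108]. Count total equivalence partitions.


Valid ranges: [6,49] and [78,108]
Class 1: x < 6 — invalid
Class 2: 6 ≤ x ≤ 49 — valid
Class 3: 49 < x < 78 — invalid (gap between ranges)
Class 4: 78 ≤ x ≤ 108 — valid
Class 5: x > 108 — invalid
Total equivalence classes: 5

5 equivalence classes


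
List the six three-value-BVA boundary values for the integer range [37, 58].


Range: [37, 58]
Boundaries: just below min, min, min+1, max-1, max, just above max
Values: [36, 37, 38, 57, 58, 59]

[36, 37, 38, 57, 58, 59]


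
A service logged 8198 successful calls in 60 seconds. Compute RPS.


Formula: throughput = requests / seconds
throughput = 8198 / 60
throughput = 136.63 requests/second

136.63 requests/second


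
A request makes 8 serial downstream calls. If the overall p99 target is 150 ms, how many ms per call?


Formula: per_stage = total_budget / stages
per_stage = 150 / 8
per_stage = 18.75 ms

18.75 ms


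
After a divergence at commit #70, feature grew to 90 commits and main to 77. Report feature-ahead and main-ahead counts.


Common ancestor: commit #70
feature commits after divergence: 90 - 70 = 20
main commits after divergence: 77 - 70 = 7
feature is 20 commits ahead of main
main is 7 commits ahead of feature

feature ahead: 20, main ahead: 7


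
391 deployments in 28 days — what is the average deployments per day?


Formula: deployments per day = releases / days
= 391 / 28
= 13.964 deploys/day
(equivalently, 97.75 deploys/week)

13.964 deploys/day


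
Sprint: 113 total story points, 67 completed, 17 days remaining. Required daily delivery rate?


Formula: Required rate = Remaining points / Days left
Remaining = 113 - 67 = 46 points
Required rate = 46 / 17 = 2.71 points/day

2.71 points/day


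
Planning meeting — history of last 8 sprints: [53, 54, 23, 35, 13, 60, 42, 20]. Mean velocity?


Formula: Avg velocity = Total points / Number of sprints
Points: [53, 54, 23, 35, 13, 60, 42, 20]
Sum = 53 + 54 + 23 + 35 + 13 + 60 + 42 + 20 = 300
Avg velocity = 300 / 8 = 37.5 points/sprint

37.5 points/sprint


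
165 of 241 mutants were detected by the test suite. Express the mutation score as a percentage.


Mutation score = killed / total * 100
Mutation score = 165 / 241 * 100
Mutation score = 68.46%

68.46%


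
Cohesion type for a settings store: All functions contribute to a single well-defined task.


Reasoning: Best: single purpose
Type: Functional cohesion

Functional cohesion


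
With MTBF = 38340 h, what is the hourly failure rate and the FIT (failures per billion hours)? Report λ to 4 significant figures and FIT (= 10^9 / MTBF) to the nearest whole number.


Formula: λ = 1 / MTBF; FIT = λ × 1e9 = 1e9 / MTBF
λ = 1 / 38340 ≈ 2.608e-05 failures/hour
FIT = 1e9 / 38340 ≈ 26082 failures per 1e9 hours (nearest whole number)

λ = 2.608e-05 /h, FIT = 26082


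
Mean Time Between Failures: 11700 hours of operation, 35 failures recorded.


Formula: MTBF = Total operating time / Number of failures
MTBF = 11700 / 35
MTBF = 334.29 hours

334.29 hours


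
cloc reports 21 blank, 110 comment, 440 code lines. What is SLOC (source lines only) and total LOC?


Total LOC = blank + comment + code
Total LOC = 21 + 110 + 440 = 571
SLOC (source only) = code = 440

Total LOC: 571, SLOC: 440


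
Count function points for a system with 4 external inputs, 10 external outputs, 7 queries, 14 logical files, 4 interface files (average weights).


UFP = EI*4 + EO*5 + EQ*4 + ILF*10 + EIF*7
UFP = 4*4 + 10*5 + 7*4 + 14*10 + 4*7
UFP = 16 + 50 + 28 + 140 + 28
UFP = 262

262


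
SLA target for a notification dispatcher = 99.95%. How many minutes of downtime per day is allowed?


Formula: allowed downtime = period * (100 - SLA) / 100
Period (day) = 1440 minutes
Unavailability fraction = (100 - 99.95) / 100
Allowed downtime = 1440 * (100 - 99.95) / 100
Allowed downtime = 0.72 minutes

0.72 minutes


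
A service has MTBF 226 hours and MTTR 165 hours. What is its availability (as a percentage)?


Availability = MTBF / (MTBF + MTTR)
Availability = 226 / (226 + 165)
Availability = 226 / 391
Availability = 57.8005%

57.8005%


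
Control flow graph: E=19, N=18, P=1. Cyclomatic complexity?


Formula: V(G) = E - N + 2P
V(G) = 19 - 18 + 2*1
V(G) = 1 + 2
V(G) = 3

3


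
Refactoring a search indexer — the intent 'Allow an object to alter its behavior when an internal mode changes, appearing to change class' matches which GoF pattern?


This matches the State pattern

State


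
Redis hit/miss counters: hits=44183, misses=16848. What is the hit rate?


Formula: hit rate = hits / (hits + misses) * 100
hit rate = 44183 / (44183 + 16848) * 100
hit rate = 44183 / 61031 * 100
hit rate = 72.39%

72.39%


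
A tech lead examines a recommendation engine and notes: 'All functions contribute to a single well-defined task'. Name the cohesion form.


Reasoning: Best: single purpose
Type: Functional cohesion

Functional cohesion


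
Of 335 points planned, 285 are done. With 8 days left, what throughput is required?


Formula: Required rate = Remaining points / Days left
Remaining = 335 - 285 = 50 points
Required rate = 50 / 8 = 6.25 points/day

6.25 points/day


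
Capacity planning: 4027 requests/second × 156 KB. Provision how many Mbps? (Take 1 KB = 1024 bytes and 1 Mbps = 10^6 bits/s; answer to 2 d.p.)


Formula: Mbps = payload_bytes * RPS * 8 / 1e6
Payload per request = 156 KB = 156 * 1024 = 159744 bytes
Total bytes/sec = 159744 * 4027 = 643289088
Total bits/sec = 643289088 * 8 = 5146312704
Mbps = 5146312704 / 1e6 = 5146.31

5146.31 Mbps


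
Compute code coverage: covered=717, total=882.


Coverage = covered / total * 100
Coverage = 717 / 882 * 100
Coverage = 81.29%

81.29%


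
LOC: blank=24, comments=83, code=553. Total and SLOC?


Total LOC = blank + comment + code
Total LOC = 24 + 83 + 553 = 660
SLOC (source only) = code = 553

Total LOC: 660, SLOC: 553


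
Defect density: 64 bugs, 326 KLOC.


Defect density = defects / KLOC
Defect density = 64 / 326
Defect density = 0.196 defects/KLOC

0.196 defects/KLOC


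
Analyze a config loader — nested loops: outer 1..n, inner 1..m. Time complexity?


Reasoning: product of independent bounds
Complexity: O(n*m)

O(n*m)


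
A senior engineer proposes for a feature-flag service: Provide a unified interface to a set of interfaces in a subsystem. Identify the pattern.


This matches the Facade pattern

Facade


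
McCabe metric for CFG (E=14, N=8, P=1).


Formula: V(G) = E - N + 2P
V(G) = 14 - 8 + 2*1
V(G) = 6 + 2
V(G) = 8

8


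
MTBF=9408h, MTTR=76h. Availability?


Availability = MTBF / (MTBF + MTTR)
Availability = 9408 / (9408 + 76)
Availability = 9408 / 9484
Availability = 99.1987%

99.1987%


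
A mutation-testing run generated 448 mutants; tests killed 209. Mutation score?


Mutation score = killed / total * 100
Mutation score = 209 / 448 * 100
Mutation score = 46.65%

46.65%


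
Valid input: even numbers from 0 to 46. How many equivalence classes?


Constraint: even integers in [0, 46]
Class 1: x < 0 — out-of-range invalid
Class 2: x in [0,46] but odd — wrong type invalid
Class 3: x in [0,46] and even — valid
Class 4: x > 46 — out-of-range invalid
Total equivalence classes: 4

4 equivalence classes


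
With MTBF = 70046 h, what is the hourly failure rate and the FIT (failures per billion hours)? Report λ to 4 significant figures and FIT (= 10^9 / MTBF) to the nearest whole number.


Formula: λ = 1 / MTBF; FIT = λ × 1e9 = 1e9 / MTBF
λ = 1 / 70046 ≈ 1.428e-05 failures/hour
FIT = 1e9 / 70046 ≈ 14276 failures per 1e9 hours (nearest whole number)

λ = 1.428e-05 /h, FIT = 14276


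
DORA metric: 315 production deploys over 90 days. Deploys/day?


Formula: deployments per day = releases / days
= 315 / 90
= 3.5 deploys/day
(equivalently, 24.5 deploys/week)

3.5 deploys/day


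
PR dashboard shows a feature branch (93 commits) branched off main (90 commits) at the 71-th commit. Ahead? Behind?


Common ancestor: commit #71
feature commits after divergence: 93 - 71 = 22
main commits after divergence: 90 - 71 = 19
feature is 22 commits ahead of main
main is 19 commits ahead of feature

feature ahead: 22, main ahead: 19


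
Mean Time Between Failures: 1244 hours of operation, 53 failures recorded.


Formula: MTBF = Total operating time / Number of failures
MTBF = 1244 / 53
MTBF = 23.47 hours

23.47 hours


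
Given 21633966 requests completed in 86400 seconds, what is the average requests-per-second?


Formula: throughput = requests / seconds
throughput = 21633966 / 86400
throughput = 250.39 requests/second

250.39 requests/second


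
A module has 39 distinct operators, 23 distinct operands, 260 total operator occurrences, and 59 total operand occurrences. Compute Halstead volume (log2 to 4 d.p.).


Formula: V = N * log2(η), where N = N1 + N2 and η = η1 + η2
η = 39 + 23 = 62
N = 260 + 59 = 319
log2(62) ≈ 5.9542
V = 319 * 5.9542 = 1899.39

1899.39


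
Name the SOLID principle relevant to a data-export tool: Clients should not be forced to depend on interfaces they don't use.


This describes the Interface Segregation Principle (ISP)

Interface Segregation Principle (ISP)


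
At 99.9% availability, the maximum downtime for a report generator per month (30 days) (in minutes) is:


Formula: allowed downtime = period * (100 - SLA) / 100
Period (month (30 days)) = 43200 minutes
Unavailability fraction = (100 - 99.9) / 100
Allowed downtime = 43200 * (100 - 99.9) / 100
Allowed downtime = 43.2 minutes

43.2 minutes


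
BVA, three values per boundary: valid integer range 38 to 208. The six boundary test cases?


Range: [38, 208]
Boundaries: just below min, min, min+1, max-1, max, just above max
Values: [37, 38, 39, 207, 208, 209]

[37, 38, 39, 207, 208, 209]


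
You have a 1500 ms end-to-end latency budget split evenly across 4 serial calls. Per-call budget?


Formula: per_stage = total_budget / stages
per_stage = 1500 / 4
per_stage = 375.0 ms

375.0 ms


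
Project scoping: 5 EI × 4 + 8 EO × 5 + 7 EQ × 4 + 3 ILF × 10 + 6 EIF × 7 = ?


UFP = EI*4 + EO*5 + EQ*4 + ILF*10 + EIF*7
UFP = 5*4 + 8*5 + 7*4 + 3*10 + 6*7
UFP = 20 + 40 + 28 + 30 + 42
UFP = 160

160


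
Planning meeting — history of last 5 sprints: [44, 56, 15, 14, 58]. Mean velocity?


Formula: Avg velocity = Total points / Number of sprints
Points: [44, 56, 15, 14, 58]
Sum = 44 + 56 + 15 + 14 + 58 = 187
Avg velocity = 187 / 5 = 37.4 points/sprint

37.4 points/sprint


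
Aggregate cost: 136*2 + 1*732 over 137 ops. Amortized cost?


Formula: Amortized cost = Total cost / Operations
Total cost = (136 * 2) + (1 * 732)
Total cost = 272 + 732 = 1004
Amortized = 1004 / 137 = 7.3285

7.3285


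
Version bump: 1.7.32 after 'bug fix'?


Current: 1.7.32
Change category: 'bug fix' → patch bump
SemVer rule: patch bump → increment PATCH (MAJOR and MINOR unchanged)
New: 1.7.33

1.7.33


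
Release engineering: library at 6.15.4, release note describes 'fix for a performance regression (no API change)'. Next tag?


Current: 6.15.4
Change category: 'fix for a performance regression (no API change)' → patch bump
SemVer rule: patch bump → increment PATCH (MAJOR and MINOR unchanged)
New: 6.15.5

6.15.5


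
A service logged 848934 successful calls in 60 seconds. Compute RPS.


Formula: throughput = requests / seconds
throughput = 848934 / 60
throughput = 14148.9 requests/second

14148.9 requests/second


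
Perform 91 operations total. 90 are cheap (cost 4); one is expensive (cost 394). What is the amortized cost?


Formula: Amortized cost = Total cost / Operations
Total cost = (90 * 4) + (1 * 394)
Total cost = 360 + 394 = 754
Amortized = 754 / 91 = 8.2857

8.2857


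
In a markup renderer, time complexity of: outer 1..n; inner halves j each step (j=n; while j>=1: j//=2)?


Reasoning: n times log n
Complexity: O(n log n)

O(n log n)


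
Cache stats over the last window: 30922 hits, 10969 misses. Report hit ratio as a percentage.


Formula: hit rate = hits / (hits + misses) * 100
hit rate = 30922 / (30922 + 10969) * 100
hit rate = 30922 / 41891 * 100
hit rate = 73.82%

73.82%


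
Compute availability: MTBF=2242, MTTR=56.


Availability = MTBF / (MTBF + MTTR)
Availability = 2242 / (2242 + 56)
Availability = 2242 / 2298
Availability = 97.5631%

97.5631%


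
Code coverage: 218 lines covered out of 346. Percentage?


Coverage = covered / total * 100
Coverage = 218 / 346 * 100
Coverage = 63.01%

63.01%


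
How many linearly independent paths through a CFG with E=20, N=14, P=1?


Formula: V(G) = E - N + 2P
V(G) = 20 - 14 + 2*1
V(G) = 6 + 2
V(G) = 8

8


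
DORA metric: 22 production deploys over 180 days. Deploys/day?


Formula: deployments per day = releases / days
= 22 / 180
= 0.122 deploys/day
(equivalently, 0.86 deploys/week)

0.122 deploys/day


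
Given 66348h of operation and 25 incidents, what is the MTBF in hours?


Formula: MTBF = Total operating time / Number of failures
MTBF = 66348 / 25
MTBF = 2653.92 hours

2653.92 hours


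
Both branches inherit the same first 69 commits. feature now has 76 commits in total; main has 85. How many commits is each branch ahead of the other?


Common ancestor: commit #69
feature commits after divergence: 76 - 69 = 7
main commits after divergence: 85 - 69 = 16
feature is 7 commits ahead of main
main is 16 commits ahead of feature

feature ahead: 7, main ahead: 16


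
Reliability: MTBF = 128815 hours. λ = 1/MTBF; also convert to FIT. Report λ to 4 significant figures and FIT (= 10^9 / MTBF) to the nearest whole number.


Formula: λ = 1 / MTBF; FIT = λ × 1e9 = 1e9 / MTBF
λ = 1 / 128815 ≈ 7.763e-06 failures/hour
FIT = 1e9 / 128815 ≈ 7763 failures per 1e9 hours (nearest whole number)

λ = 7.763e-06 /h, FIT = 7763


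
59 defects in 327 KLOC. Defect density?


Defect density = defects / KLOC
Defect density = 59 / 327
Defect density = 0.18 defects/KLOC

0.18 defects/KLOC


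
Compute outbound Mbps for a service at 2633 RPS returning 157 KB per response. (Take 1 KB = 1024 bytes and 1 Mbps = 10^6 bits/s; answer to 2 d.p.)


Formula: Mbps = payload_bytes * RPS * 8 / 1e6
Payload per request = 157 KB = 157 * 1024 = 160768 bytes
Total bytes/sec = 160768 * 2633 = 423302144
Total bits/sec = 423302144 * 8 = 3386417152
Mbps = 3386417152 / 1e6 = 3386.42

3386.42 Mbps


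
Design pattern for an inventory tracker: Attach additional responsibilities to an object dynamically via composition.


This matches the Decorator pattern

Decorator


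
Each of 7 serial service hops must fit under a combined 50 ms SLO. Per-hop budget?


Formula: per_stage = total_budget / stages
per_stage = 50 / 7
per_stage = 7.14 ms

7.14 ms


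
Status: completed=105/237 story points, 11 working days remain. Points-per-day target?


Formula: Required rate = Remaining points / Days left
Remaining = 237 - 105 = 132 points
Required rate = 132 / 11 = 12.0 points/day

12.0 points/day


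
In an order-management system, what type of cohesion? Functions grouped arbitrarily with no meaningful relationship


Reasoning: Worst: random grouping
Type: Coincidental cohesion

Coincidental cohesion


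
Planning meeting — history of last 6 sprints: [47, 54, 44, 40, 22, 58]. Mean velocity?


Formula: Avg velocity = Total points / Number of sprints
Points: [47, 54, 44, 40, 22, 58]
Sum = 47 + 54 + 44 + 40 + 22 + 58 = 265
Avg velocity = 265 / 6 = 44.17 points/sprint

44.17 points/sprint


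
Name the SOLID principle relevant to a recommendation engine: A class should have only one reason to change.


This describes the Single Responsibility Principle (SRP)

Single Responsibility Principle (SRP)


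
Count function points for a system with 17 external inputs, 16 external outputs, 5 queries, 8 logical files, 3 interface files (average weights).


UFP = EI*4 + EO*5 + EQ*4 + ILF*10 + EIF*7
UFP = 17*4 + 16*5 + 5*4 + 8*10 + 3*7
UFP = 68 + 80 + 20 + 80 + 21
UFP = 269

269


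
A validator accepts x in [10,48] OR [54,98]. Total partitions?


Valid ranges: [10,48] and [54,98]
Class 1: x < 10 — invalid
Class 2: 10 ≤ x ≤ 48 — valid
Class 3: 48 < x < 54 — invalid (gap between ranges)
Class 4: 54 ≤ x ≤ 98 — valid
Class 5: x > 98 — invalid
Total equivalence classes: 5

5 equivalence classes


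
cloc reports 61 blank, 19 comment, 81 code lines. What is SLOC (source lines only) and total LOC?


Total LOC = blank + comment + code
Total LOC = 61 + 19 + 81 = 161
SLOC (source only) = code = 81

Total LOC: 161, SLOC: 81


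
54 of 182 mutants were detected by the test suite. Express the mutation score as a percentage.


Mutation score = killed / total * 100
Mutation score = 54 / 182 * 100
Mutation score = 29.67%

29.67%
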